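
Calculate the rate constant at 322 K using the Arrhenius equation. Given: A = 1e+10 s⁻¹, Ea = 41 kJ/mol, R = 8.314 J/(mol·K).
2.23e+03 s⁻¹

k = A·exp(-Ea/(R·T)) = 1e+10·exp(-41000/(8.314·322)) = 1e+10·exp(-15.3150) = 1e+10·2.2324e-07 = 2.23e+03 s⁻¹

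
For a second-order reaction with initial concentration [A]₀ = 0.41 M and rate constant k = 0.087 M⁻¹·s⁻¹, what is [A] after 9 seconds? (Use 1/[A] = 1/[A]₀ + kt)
0.3104 M

1/[A] = 1/[A]₀ + k·t = 1/0.41 + (0.087)·(9) = 2.4390 + 0.7830 = 3.2220
[A] = 1/3.2220 = 0.3104 M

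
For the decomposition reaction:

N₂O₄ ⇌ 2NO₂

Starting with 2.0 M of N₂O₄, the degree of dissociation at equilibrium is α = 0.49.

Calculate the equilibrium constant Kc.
K_c = 3.7663

x = α·[A]₀ = 0.49 × 2.0 = 0.98 M dissociated.
At eq: [N₂O₄] = 2.0 − 0.98 = 1.02 M; [NO₂] = 2x = 1.96 M.
Kc = [NO₂]²/[N₂O₄] = (1.96)²/1.02 = 3.766.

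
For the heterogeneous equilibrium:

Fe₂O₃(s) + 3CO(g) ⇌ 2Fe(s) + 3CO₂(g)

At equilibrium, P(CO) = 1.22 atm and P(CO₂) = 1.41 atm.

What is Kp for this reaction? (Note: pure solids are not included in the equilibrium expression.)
K_p = 1.544

Solids (Fe₂O₃, Fe) are excluded.
Kp = P(CO₂)³/P(CO)³ = (1.41)³/(1.22)³ = 2.803/1.816 = 1.544.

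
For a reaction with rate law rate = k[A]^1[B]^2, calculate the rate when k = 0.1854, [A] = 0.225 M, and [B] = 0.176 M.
0.001292 M/s

rate = k·[A]^1·[B]^2 = 0.1854·(0.225)^1·(0.176)^2 = 0.1854·0.225·0.030976 = 0.001292 M/s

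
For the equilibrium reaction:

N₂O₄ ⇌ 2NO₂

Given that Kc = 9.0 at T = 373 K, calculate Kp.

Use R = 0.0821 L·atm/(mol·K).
K_p = 275.6097

Δn = (moles gaseous products) − (moles gaseous reactants) = 1
T = 373 K; RT = 0.0821 × 373 = 30.6233
Kp = Kc·(RT)^Δn = 9.0 × (30.6233)^1 = 9.0 × 30.6233 = 275.6097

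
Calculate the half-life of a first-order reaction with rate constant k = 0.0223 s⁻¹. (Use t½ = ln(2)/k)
31.08 s

t½ = ln(2)/k = 0.6931/0.0223 = 31.08 s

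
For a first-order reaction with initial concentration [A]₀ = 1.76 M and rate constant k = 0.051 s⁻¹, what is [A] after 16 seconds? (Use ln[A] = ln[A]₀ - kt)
0.7783 M

ln[A] = ln[A]₀ - k·t = ln(1.76) - (0.051)·(16) = 0.5653 - 0.8160 = -0.2507
[A] = e^(-0.2507) = 0.7783 M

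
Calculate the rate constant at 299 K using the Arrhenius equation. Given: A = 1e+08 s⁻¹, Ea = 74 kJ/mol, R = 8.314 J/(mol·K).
1.18e-05 s⁻¹

k = A·exp(-Ea/(R·T)) = 1e+08·exp(-74000/(8.314·299)) = 1e+08·exp(-29.7681) = 1e+08·1.1800e-13 = 1.18e-05 s⁻¹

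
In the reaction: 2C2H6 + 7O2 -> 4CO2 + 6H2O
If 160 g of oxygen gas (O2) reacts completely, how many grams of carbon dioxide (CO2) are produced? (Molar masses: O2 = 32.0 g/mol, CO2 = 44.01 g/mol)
Moles of O2 = 160 g ÷ 32.0 g/mol = 5 mol
Mole ratio: 4 mol CO2 / 7 mol O2
Moles of CO2 = 5 × (4/7) = 2.85714 mol
Mass of CO2 = 2.85714 mol × 44.01 g/mol = 125.7 g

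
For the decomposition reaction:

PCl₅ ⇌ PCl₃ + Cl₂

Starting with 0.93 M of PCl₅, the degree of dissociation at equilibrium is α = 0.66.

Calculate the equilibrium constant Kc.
K_c = 1.1915

x = α·[A]₀ = 0.66 × 0.93 = 0.6138 M dissociated.
At eq: [PCl₅] = 0.93 − 0.6138 = 0.3162 M; [PCl₃] = [Cl₂] = x = 0.6138 M.
Kc = [PCl₃][Cl₂]/[PCl₅] = (0.6138)²/0.3162 = 1.191.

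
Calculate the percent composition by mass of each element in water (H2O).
H: 11.19%, O: 88.79%

Molar mass of H2O = 18.02 g/mol
% H = (2 × 1.008) / 18.02 × 100% = 2.016 / 18.02 × 100% = 11.19%
% O = (1 × 16.0) / 18.02 × 100% = 16 / 18.02 × 100% = 88.79%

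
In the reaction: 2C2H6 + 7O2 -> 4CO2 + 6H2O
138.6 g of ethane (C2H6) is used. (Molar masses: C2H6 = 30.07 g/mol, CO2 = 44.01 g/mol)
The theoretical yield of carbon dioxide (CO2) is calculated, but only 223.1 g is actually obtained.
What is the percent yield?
Moles of C2H6 = 138.6 g ÷ 30.07 g/mol = 4.60925 mol
Mole ratio: 4 mol CO2 / 2 mol C2H6
Moles of CO2 = 4.60925 × (4/2) = 9.21849 mol
Theoretical yield = 9.21849 mol × 44.01 g/mol = 405.71 g
Actual yield = 223.1 g
Percent yield = (223.1 / 405.71) × 100% = 55.0%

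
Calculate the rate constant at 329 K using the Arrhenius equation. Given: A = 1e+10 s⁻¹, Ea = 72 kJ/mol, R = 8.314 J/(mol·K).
3.70e-02 s⁻¹

k = A·exp(-Ea/(R·T)) = 1e+10·exp(-72000/(8.314·329)) = 1e+10·exp(-26.3225) = 1e+10·3.7008e-12 = 3.70e-02 s⁻¹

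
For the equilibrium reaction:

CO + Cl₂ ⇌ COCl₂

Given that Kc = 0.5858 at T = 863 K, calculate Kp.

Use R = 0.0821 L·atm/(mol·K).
K_p = 0.0083

Δn = (moles gaseous products) − (moles gaseous reactants) = -1
T = 863 K; RT = 0.0821 × 863 = 70.8523
Kp = Kc·(RT)^Δn = 0.5858 × (70.8523)^-1 = 0.5858 × 0.0141139 = 0.0083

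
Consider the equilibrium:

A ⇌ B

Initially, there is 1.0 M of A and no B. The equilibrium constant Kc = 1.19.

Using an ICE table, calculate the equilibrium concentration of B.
[B] = 0.543 M

ICE: [A] = 1.0 − x, [B] = x.
Kc = x/(1.0 − x) = 1.19 ⇒ x = 1.19·1.0/(1 + 1.19) = 1.19/2.19 = 0.5434.
[B] = x = 0.543 M.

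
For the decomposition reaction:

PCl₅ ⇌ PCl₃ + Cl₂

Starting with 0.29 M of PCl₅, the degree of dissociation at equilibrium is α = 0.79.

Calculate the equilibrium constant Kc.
K_c = 0.8619

x = α·[A]₀ = 0.79 × 0.29 = 0.2291 M dissociated.
At eq: [PCl₅] = 0.29 − 0.2291 = 0.0609 M; [PCl₃] = [Cl₂] = x = 0.2291 M.
Kc = [PCl₃][Cl₂]/[PCl₅] = (0.2291)²/0.0609 = 0.8619.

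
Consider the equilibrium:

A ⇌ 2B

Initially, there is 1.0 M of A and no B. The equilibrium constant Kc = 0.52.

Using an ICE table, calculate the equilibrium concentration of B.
[B] = 0.603 M

ICE: [A] = 1.0 − x, [B] = 2x.
Kc = (2x)²/(1.0 − x) = 0.52 ⇒ 4x² + 0.52x − 0.52 = 0.
x = (−0.52 + √(0.52² + 4·4·0.52))/(2·4) = (−0.52 + √8.5904)/8 = 0.30137.
[B] = 2x = 0.603 M.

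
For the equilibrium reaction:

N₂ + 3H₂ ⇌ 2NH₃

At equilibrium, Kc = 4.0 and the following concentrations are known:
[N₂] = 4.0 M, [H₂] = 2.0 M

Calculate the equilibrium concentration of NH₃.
[NH₃] = 11.3137 M

Kc = ([NH₃]^2) / ([N₂] × [H₂]^3) = 4.0
[NH₃]^2 = Kc · (reactant terms)/(other product terms) = 4.0 · 32 / 1 = 128
[NH₃] = (128)^(1/2) = 11.3137 M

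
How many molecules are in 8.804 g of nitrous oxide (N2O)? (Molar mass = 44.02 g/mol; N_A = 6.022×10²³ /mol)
Moles = 8.804 g ÷ 44.02 g/mol = 0.2 mol
Molecules = 0.2 mol × 6.022×10²³ /mol = 1.204e+23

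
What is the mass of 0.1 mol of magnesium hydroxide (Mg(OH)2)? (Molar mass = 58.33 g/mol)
Mass = 0.1 mol × 58.33 g/mol = 5.833 g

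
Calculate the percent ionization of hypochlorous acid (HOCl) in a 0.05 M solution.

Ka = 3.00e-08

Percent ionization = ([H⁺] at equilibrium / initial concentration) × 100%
Percent ionization = 0.0774%

Let x = [H⁺]. Ka = x²/(C - x) ⇒ x² + (3.00e-08)x - (3.00e-08)(0.05) = 0. x = 3.8715e-05. Percent = (3.8715e-05/0.05) × 100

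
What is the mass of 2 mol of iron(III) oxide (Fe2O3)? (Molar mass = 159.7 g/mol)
Mass = 2 mol × 159.7 g/mol = 319.4 g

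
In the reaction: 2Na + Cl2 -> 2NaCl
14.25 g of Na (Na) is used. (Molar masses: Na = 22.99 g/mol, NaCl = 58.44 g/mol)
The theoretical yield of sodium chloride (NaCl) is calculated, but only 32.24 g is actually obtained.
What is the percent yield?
Moles of Na = 14.25 g ÷ 22.99 g/mol = 0.619835 mol
Mole ratio: 2 mol NaCl / 2 mol Na
Moles of NaCl = 0.619835 × (2/2) = 0.619835 mol
Theoretical yield = 0.619835 mol × 58.44 g/mol = 36.223 g
Actual yield = 32.24 g
Percent yield = (32.24 / 36.223) × 100% = 89.0%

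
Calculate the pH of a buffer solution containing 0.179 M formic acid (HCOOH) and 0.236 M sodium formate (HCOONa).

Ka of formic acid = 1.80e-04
pH = 3.86

pKa = -log(1.80e-04) = 3.74. pH = pKa + log([A⁻]/[HA]) = 3.74 + log(0.236/0.179)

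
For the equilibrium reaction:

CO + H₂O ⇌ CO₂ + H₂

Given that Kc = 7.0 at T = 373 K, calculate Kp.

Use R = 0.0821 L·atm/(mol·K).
K_p = 7.0000

Δn = (moles gaseous products) − (moles gaseous reactants) = 0
T = 373 K; RT = 0.0821 × 373 = 30.6233
Kp = Kc·(RT)^Δn = 7.0 × (30.6233)^0 = 7.0 × 1 = 7.0000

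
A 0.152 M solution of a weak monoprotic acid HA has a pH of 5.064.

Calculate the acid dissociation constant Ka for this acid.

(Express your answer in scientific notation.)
K_a = 4.90e-10

[H⁺] = 10^(−pH) = 10^(−5.064) = 8.630e-06 M. For HA ⇌ H⁺ + A⁻, Ka = x²/(C − x) = (8.630e-06)²/(0.152 − 8.630e-06) = 4.90e-10.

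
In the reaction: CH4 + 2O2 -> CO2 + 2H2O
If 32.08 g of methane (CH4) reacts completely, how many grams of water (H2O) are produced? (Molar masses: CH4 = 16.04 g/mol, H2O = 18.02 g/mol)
Moles of CH4 = 32.08 g ÷ 16.04 g/mol = 2 mol
Mole ratio: 2 mol H2O / 1 mol CH4
Moles of H2O = 2 × (2/1) = 4 mol
Mass of H2O = 4 mol × 18.02 g/mol = 72.08 g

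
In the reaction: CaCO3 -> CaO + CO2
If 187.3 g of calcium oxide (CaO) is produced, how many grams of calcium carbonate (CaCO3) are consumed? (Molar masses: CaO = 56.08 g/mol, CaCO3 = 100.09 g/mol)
Moles of CaO = 187.3 g ÷ 56.08 g/mol = 3.33987 mol
Mole ratio: 1 mol CaCO3 / 1 mol CaO
Moles of CaCO3 = 3.33987 × (1/1) = 3.33987 mol
Mass of CaCO3 = 3.33987 mol × 100.09 g/mol = 334.3 g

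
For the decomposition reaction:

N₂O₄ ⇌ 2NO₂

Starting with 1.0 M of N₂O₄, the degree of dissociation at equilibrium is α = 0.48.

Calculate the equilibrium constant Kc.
K_c = 1.7723

x = α·[A]₀ = 0.48 × 1.0 = 0.48 M dissociated.
At eq: [N₂O₄] = 1.0 − 0.48 = 0.52 M; [NO₂] = 2x = 0.96 M.
Kc = [NO₂]²/[N₂O₄] = (0.96)²/0.52 = 1.772.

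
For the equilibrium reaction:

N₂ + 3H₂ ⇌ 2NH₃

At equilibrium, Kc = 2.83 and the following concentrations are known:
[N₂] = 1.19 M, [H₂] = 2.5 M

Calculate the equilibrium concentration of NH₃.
[NH₃] = 7.2540 M

Kc = ([NH₃]^2) / ([N₂] × [H₂]^3) = 2.83
[NH₃]^2 = Kc · (reactant terms)/(other product terms) = 2.83 · 18.594 / 1 = 52.62
[NH₃] = (52.62)^(1/2) = 7.2540 M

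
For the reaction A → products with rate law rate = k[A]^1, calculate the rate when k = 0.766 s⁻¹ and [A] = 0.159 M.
0.1218 M/s

rate = k·[A]^1 = 0.766·(0.159)^1 = 0.766·0.159 = 0.1218 M/s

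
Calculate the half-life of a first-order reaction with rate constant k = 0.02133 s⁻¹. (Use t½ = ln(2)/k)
32.50 s

t½ = ln(2)/k = 0.6931/0.02133 = 32.50 s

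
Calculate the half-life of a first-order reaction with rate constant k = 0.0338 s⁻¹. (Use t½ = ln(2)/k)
20.51 s

t½ = ln(2)/k = 0.6931/0.0338 = 20.51 s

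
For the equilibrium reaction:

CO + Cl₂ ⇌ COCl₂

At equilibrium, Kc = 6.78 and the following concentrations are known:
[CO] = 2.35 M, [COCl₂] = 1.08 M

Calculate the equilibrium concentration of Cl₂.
[Cl₂] = 0.0678 M

Kc = ([COCl₂]) / ([CO] × [Cl₂]) = 6.78
[Cl₂]^1 = (product terms)/(Kc · other reactant terms) = 1.08 / (6.78 · 2.35) = 0.067784
[Cl₂] = 0.0678 M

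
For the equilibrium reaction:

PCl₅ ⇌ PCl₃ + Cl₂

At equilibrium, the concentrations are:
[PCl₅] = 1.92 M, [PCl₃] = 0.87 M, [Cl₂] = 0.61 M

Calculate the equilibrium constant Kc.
K_c = 0.2764

Kc = ([PCl₃] × [Cl₂]) / ([PCl₅])
   = ((0.87)·(0.61)) / ((1.92))
   = 0.5307 / 1.92 = 0.2764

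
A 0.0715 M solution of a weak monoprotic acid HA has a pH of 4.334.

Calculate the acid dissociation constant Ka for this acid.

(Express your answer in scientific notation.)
K_a = 3.01e-08

[H⁺] = 10^(−pH) = 10^(−4.334) = 4.634e-05 M. For HA ⇌ H⁺ + A⁻, Ka = x²/(C − x) = (4.634e-05)²/(0.0715 − 4.634e-05) = 3.01e-08.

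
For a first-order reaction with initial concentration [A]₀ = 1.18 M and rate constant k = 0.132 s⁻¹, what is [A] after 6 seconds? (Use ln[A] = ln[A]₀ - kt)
0.5345 M

ln[A] = ln[A]₀ - k·t = ln(1.18) - (0.132)·(6) = 0.1655 - 0.7920 = -0.6265
[A] = e^(-0.6265) = 0.5345 M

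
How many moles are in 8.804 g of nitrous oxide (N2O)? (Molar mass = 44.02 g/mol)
Moles = 8.804 g ÷ 44.02 g/mol = 0.2 mol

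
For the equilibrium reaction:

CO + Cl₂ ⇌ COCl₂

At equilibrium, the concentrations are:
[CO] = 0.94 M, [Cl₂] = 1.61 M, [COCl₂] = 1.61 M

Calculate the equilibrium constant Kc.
K_c = 1.0638

Kc = ([COCl₂]) / ([CO] × [Cl₂])
   = ((1.61)) / ((0.94)·(1.61))
   = 1.61 / 1.5134 = 1.0638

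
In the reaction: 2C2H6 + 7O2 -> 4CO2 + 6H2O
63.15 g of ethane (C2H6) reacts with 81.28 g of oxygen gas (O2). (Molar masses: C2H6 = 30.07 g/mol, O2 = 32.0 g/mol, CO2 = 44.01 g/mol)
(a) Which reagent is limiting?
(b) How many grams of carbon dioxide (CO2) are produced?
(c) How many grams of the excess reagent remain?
(a) O2, (b) 63.88 g, (c) 41.33 g

Moles of C2H6 = 63.15 g ÷ 30.07 g/mol = 2.1001 mol
Moles of O2 = 81.28 g ÷ 32.0 g/mol = 2.54 mol
Moles ÷ coefficient: C2H6: 2.1001/2 = 1.05, O2: 2.54/7 = 0.3629
(a) O2 has the smaller value, so O2 is the limiting reagent.
(b) Moles of CO2 = 2.54 mol O2 × (4/7) = 1.45143 mol; mass = 1.45143 mol × 44.01 g/mol = 63.88 g
(c) C2H6 consumed = 2.54 × (2/7) = 0.725714 mol; remaining = 2.1001 − 0.725714 = 1.37439 mol; mass = 1.37439 mol × 30.07 g/mol = 41.33 g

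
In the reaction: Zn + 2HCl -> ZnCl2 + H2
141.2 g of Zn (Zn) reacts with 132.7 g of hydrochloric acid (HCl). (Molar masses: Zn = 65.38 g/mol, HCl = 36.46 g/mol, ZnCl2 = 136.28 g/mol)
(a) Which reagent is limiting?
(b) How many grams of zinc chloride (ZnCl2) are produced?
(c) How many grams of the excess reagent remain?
(a) HCl, (b) 248 g, (c) 22.22 g

Moles of Zn = 141.2 g ÷ 65.38 g/mol = 2.15968 mol
Moles of HCl = 132.7 g ÷ 36.46 g/mol = 3.63961 mol
Moles ÷ coefficient: Zn: 2.15968/1 = 2.16, HCl: 3.63961/2 = 1.82
(a) HCl has the smaller value, so HCl is the limiting reagent.
(b) Moles of ZnCl2 = 3.63961 mol HCl × (1/2) = 1.8198 mol; mass = 1.8198 mol × 136.28 g/mol = 248 g
(c) Zn consumed = 3.63961 × (1/2) = 1.8198 mol; remaining = 2.15968 − 1.8198 = 0.339879 mol; mass = 0.339879 mol × 65.38 g/mol = 22.22 g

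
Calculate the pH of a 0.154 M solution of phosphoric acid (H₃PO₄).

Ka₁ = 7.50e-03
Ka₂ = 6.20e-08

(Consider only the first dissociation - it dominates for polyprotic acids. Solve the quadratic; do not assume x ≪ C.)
pH = 1.52

x² + Ka₁·x − Ka₁·C = 0 with Ka₁ = 7.50e-03, C = 0.154.
x = (−Ka₁ + √(Ka₁² + 4·Ka₁·C))/2 = 3.0442e-02 M, so pH = 1.52.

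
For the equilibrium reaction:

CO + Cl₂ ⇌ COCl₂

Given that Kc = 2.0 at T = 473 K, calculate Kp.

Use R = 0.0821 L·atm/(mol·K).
K_p = 0.0515

Δn = (moles gaseous products) − (moles gaseous reactants) = -1
T = 473 K; RT = 0.0821 × 473 = 38.8333
Kp = Kc·(RT)^Δn = 2.0 × (38.8333)^-1 = 2.0 × 0.0257511 = 0.0515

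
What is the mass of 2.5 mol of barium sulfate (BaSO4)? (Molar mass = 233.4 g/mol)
Mass = 2.5 mol × 233.4 g/mol = 583.5 g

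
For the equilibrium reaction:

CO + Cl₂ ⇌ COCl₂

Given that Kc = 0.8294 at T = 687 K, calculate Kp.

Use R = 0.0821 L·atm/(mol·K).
K_p = 0.0147

Δn = (moles gaseous products) − (moles gaseous reactants) = -1
T = 687 K; RT = 0.0821 × 687 = 56.4027
Kp = Kc·(RT)^Δn = 0.8294 × (56.4027)^-1 = 0.8294 × 0.0177296 = 0.0147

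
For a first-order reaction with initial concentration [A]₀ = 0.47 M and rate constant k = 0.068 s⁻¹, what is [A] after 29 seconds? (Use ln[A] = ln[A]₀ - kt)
0.0654 M

ln[A] = ln[A]₀ - k·t = ln(0.47) - (0.068)·(29) = -0.7550 - 1.9720 = -2.7270
[A] = e^(-2.7270) = 0.0654 M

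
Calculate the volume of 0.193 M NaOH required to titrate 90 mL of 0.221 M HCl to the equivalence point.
V_{base} = 103.1 mL

At equivalence: moles acid = moles base.
moles HCl = 0.221 M × 0.09 L = 0.01989 mol
V_NaOH = 0.01989 mol ÷ 0.193 M = 0.1031 L = 103.1 mL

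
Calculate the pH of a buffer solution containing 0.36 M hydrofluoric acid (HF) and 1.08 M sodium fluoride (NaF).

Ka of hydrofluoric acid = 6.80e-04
pH = 3.64

pKa = -log(6.80e-04) = 3.17. pH = pKa + log([A⁻]/[HA]) = 3.17 + log(1.08/0.36)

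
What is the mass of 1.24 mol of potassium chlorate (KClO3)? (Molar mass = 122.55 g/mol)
Mass = 1.24 mol × 122.55 g/mol = 152 g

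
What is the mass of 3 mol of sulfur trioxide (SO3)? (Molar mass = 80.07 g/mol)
Mass = 3 mol × 80.07 g/mol = 240.2 g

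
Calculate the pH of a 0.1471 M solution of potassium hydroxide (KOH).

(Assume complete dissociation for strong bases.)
pH = 13.17

[OH⁻] = 0.1471 M for strong base. pOH = -log[OH⁻] = 0.83, pH = 14 - pOH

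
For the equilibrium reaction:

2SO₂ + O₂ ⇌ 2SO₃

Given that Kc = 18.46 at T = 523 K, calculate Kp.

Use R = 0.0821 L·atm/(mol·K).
K_p = 0.4299

Δn = (moles gaseous products) − (moles gaseous reactants) = -1
T = 523 K; RT = 0.0821 × 523 = 42.9383
Kp = Kc·(RT)^Δn = 18.46 × (42.9383)^-1 = 18.46 × 0.0232892 = 0.4299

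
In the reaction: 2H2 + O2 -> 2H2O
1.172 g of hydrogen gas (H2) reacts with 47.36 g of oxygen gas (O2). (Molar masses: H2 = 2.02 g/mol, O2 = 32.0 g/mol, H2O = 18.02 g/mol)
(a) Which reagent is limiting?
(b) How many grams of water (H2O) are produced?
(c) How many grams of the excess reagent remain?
(a) H2, (b) 10.46 g, (c) 38.08 g

Moles of H2 = 1.172 g ÷ 2.02 g/mol = 0.580198 mol
Moles of O2 = 47.36 g ÷ 32.0 g/mol = 1.48 mol
Moles ÷ coefficient: H2: 0.580198/2 = 0.2901, O2: 1.48/1 = 1.48
(a) H2 has the smaller value, so H2 is the limiting reagent.
(b) Moles of H2O = 0.580198 mol H2 × (2/2) = 0.580198 mol; mass = 0.580198 mol × 18.02 g/mol = 10.46 g
(c) O2 consumed = 0.580198 × (1/2) = 0.290099 mol; remaining = 1.48 − 0.290099 = 1.1899 mol; mass = 1.1899 mol × 32.0 g/mol = 38.08 g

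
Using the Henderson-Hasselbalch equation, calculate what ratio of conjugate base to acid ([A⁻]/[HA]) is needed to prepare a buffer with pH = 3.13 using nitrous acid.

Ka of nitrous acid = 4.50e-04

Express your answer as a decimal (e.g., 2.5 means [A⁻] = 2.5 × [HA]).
[A⁻]/[HA] = 0.607

pKa = −log(4.50e-04) = 3.3468. pH = pKa + log([A⁻]/[HA]). 3.13 = 3.3468 + log(ratio). log(ratio) = 3.13 − 3.3468 = -0.2168. ratio = 10^(-0.2168) = 0.607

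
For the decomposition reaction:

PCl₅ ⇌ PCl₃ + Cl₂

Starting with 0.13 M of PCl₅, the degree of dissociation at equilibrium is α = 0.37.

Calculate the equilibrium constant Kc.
K_c = 0.0282

x = α·[A]₀ = 0.37 × 0.13 = 0.0481 M dissociated.
At eq: [PCl₅] = 0.13 − 0.0481 = 0.0819 M; [PCl₃] = [Cl₂] = x = 0.0481 M.
Kc = [PCl₃][Cl₂]/[PCl₅] = (0.0481)²/0.0819 = 0.02825.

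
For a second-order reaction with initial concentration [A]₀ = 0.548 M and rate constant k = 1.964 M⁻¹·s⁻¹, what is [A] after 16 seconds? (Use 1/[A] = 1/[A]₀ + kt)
0.0301 M

1/[A] = 1/[A]₀ + k·t = 1/0.548 + (1.964)·(16) = 1.8248 + 31.4240 = 33.2488
[A] = 1/33.2488 = 0.0301 M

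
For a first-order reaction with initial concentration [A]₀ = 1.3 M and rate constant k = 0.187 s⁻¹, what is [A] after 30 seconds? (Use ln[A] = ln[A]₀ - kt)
0.0048 M

ln[A] = ln[A]₀ - k·t = ln(1.3) - (0.187)·(30) = 0.2624 - 5.6100 = -5.3476
[A] = e^(-5.3476) = 0.0048 M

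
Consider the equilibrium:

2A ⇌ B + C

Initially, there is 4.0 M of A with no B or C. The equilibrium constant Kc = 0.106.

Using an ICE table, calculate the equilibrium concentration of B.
[B] = 0.789 M

ICE: [A] = 4.0 − 2x, [B] = [C] = x.
Kc = x²/(4.0 − 2x)² = 0.106 ⇒ √Kc = x/(4.0 − 2x).
x = √0.106·4.0/(1 + 2√0.106) = 0.32558·4.0/1.6512 = 0.78873.
[B] = x = 0.789 M.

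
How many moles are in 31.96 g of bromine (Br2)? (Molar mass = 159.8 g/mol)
Moles = 31.96 g ÷ 159.8 g/mol = 0.2 mol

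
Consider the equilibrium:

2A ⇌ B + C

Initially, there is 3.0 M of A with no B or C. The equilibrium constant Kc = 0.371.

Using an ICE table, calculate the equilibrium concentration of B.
[B] = 0.824 M

ICE: [A] = 3.0 − 2x, [B] = [C] = x.
Kc = x²/(3.0 − 2x)² = 0.371 ⇒ √Kc = x/(3.0 − 2x).
x = √0.371·3.0/(1 + 2√0.371) = 0.6091·3.0/2.2182 = 0.82377.
[B] = x = 0.824 M.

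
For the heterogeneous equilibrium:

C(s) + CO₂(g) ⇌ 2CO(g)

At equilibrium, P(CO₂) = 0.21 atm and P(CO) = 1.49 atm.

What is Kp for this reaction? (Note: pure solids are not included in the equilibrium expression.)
K_p = 10.572

Solid C is excluded.
Kp = P(CO)²/P(CO₂) = (1.49)²/0.21 = 2.22/0.21 = 10.572.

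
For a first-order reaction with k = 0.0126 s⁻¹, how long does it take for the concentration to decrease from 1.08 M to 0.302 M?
101.13 s

From ln[A] = ln[A]₀ - k·t: t = ln([A]₀/[A])/k = ln(1.08/0.302)/0.0126 = ln(3.5762)/0.0126 = 1.2743/0.0126 = 101.13 s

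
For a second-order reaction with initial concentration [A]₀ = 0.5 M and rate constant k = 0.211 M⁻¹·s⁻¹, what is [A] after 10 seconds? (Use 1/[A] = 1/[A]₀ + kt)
0.2433 M

1/[A] = 1/[A]₀ + k·t = 1/0.5 + (0.211)·(10) = 2.0000 + 2.1100 = 4.1100
[A] = 1/4.1100 = 0.2433 M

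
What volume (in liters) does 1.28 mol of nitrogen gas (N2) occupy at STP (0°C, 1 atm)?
At STP, 1 mol of gas occupies 22.4 L
Volume = 1.28 mol × 22.4 L/mol = 28.67 L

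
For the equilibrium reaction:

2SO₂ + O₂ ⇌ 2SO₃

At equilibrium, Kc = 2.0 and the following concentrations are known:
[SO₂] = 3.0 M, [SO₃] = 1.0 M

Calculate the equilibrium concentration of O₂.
[O₂] = 0.0556 M

Kc = ([SO₃]^2) / ([SO₂]^2 × [O₂]) = 2.0
[O₂]^1 = (product terms)/(Kc · other reactant terms) = 1 / (2.0 · 9) = 0.055556
[O₂] = 0.0556 M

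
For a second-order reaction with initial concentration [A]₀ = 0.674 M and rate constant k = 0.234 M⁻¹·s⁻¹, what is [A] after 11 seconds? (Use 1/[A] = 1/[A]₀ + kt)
0.2464 M

1/[A] = 1/[A]₀ + k·t = 1/0.674 + (0.234)·(11) = 1.4837 + 2.5740 = 4.0577
[A] = 1/4.0577 = 0.2464 M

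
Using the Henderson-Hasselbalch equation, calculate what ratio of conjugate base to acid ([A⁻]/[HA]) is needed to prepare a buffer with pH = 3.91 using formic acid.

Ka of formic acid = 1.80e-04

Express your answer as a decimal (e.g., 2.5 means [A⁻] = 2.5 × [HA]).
[A⁻]/[HA] = 1.463

pKa = −log(1.80e-04) = 3.7447. pH = pKa + log([A⁻]/[HA]). 3.91 = 3.7447 + log(ratio). log(ratio) = 3.91 − 3.7447 = 0.1653. ratio = 10^(0.1653) = 1.463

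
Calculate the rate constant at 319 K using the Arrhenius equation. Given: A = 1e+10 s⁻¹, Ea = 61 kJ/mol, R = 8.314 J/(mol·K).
1.03e+00 s⁻¹

k = A·exp(-Ea/(R·T)) = 1e+10·exp(-61000/(8.314·319)) = 1e+10·exp(-23.0001) = 1e+10·1.0261e-10 = 1.03e+00 s⁻¹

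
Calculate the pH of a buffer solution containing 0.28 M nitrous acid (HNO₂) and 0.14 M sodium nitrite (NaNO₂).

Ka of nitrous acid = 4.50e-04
pH = 3.05

pKa = -log(4.50e-04) = 3.35. pH = pKa + log([A⁻]/[HA]) = 3.35 + log(0.14/0.28)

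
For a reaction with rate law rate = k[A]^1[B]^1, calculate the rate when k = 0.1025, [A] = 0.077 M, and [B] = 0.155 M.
0.001223 M/s

rate = k·[A]^1·[B]^1 = 0.1025·(0.077)^1·(0.155)^1 = 0.1025·0.077·0.155 = 0.001223 M/s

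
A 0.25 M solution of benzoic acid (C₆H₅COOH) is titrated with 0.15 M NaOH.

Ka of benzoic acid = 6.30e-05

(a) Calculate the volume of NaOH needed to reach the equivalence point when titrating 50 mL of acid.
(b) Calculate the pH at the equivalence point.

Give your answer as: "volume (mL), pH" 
V = 83.3 mL, pH = 8.59

(a) At equivalence: moles acid = moles base.
moles acid = 0.25 × 0.05 = 0.0125 mol; V_NaOH = 0.0125/0.15 = 0.08333 L = 83.3 mL.
(b) At equivalence, all acid → conjugate base A⁻ at [A⁻] = 0.0125/0.1333 = 0.09375 M.
Kb = Kw/Ka = 1.0e-14/6.30e-05 = 1.587e-10; [OH⁻] = √(Kb·[A⁻]) = 3.858e-06; pOH = 5.41; pH = 14 − pOH = 8.59.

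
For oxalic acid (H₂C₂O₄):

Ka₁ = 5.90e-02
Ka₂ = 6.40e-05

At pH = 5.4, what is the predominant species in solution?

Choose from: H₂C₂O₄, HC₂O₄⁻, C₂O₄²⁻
C₂O₄²⁻

pKa1 = 1.23, pKa2 = 4.19. Each pKa is the crossover between adjacent species; pH = 5.4 lies in the region where C₂O₄²⁻ predominates.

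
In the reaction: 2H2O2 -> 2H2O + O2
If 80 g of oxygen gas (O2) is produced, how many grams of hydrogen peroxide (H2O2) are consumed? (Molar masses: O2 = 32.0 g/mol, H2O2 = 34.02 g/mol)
Moles of O2 = 80 g ÷ 32.0 g/mol = 2.5 mol
Mole ratio: 2 mol H2O2 / 1 mol O2
Moles of H2O2 = 2.5 × (2/1) = 5 mol
Mass of H2O2 = 5 mol × 34.02 g/mol = 170.1 g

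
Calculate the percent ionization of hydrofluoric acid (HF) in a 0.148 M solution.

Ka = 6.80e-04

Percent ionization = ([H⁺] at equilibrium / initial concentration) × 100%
Percent ionization = 6.55%

Let x = [H⁺]. Ka = x²/(C - x) ⇒ x² + (6.80e-04)x - (6.80e-04)(0.148) = 0. x = 9.6977e-03. Percent = (9.6977e-03/0.148) × 100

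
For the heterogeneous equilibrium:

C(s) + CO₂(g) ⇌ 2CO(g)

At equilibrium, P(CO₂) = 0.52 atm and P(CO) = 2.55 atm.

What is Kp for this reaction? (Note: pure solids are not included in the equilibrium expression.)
K_p = 12.505

Solid C is excluded.
Kp = P(CO)²/P(CO₂) = (2.55)²/0.52 = 6.502/0.52 = 12.505.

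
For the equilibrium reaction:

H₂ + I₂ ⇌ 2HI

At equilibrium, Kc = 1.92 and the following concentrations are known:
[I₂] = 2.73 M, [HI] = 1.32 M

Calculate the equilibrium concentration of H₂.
[H₂] = 0.3324 M

Kc = ([HI]^2) / ([H₂] × [I₂]) = 1.92
[H₂]^1 = (product terms)/(Kc · other reactant terms) = 1.7424 / (1.92 · 2.73) = 0.33242
[H₂] = 0.3324 M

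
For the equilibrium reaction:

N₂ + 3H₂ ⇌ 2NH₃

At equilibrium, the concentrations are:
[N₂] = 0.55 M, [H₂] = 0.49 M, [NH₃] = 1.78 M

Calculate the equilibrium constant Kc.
K_c = 48.9654

Kc = ([NH₃]^2) / ([N₂] × [H₂]^3)
   = ((1.78)^2) / ((0.55)·(0.49)^3)
   = 3.1684 / 0.064707 = 48.9654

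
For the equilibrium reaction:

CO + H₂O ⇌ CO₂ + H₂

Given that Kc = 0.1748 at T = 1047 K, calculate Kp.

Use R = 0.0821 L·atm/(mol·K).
K_p = 0.1748

Δn = (moles gaseous products) − (moles gaseous reactants) = 0
T = 1047 K; RT = 0.0821 × 1047 = 85.9587
Kp = Kc·(RT)^Δn = 0.1748 × (85.9587)^0 = 0.1748 × 1 = 0.1748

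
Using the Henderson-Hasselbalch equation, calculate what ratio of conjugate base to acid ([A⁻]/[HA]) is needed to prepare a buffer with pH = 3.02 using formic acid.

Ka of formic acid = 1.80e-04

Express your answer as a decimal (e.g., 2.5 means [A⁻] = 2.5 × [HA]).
[A⁻]/[HA] = 0.188

pKa = −log(1.80e-04) = 3.7447. pH = pKa + log([A⁻]/[HA]). 3.02 = 3.7447 + log(ratio). log(ratio) = 3.02 − 3.7447 = -0.7247. ratio = 10^(-0.7247) = 0.188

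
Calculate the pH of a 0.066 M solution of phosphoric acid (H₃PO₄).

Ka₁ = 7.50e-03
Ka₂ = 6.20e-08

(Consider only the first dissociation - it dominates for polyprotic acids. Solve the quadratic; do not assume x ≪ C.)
pH = 1.73

x² + Ka₁·x − Ka₁·C = 0 with Ka₁ = 7.50e-03, C = 0.066.
x = (−Ka₁ + √(Ka₁² + 4·Ka₁·C))/2 = 1.8812e-02 M, so pH = 1.73.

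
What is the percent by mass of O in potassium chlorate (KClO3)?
Mass of O in formula = 16.0 × 3 = 48 g/mol
Molar mass = 122.55 g/mol
% O = (48/122.55) × 100% = 39.17%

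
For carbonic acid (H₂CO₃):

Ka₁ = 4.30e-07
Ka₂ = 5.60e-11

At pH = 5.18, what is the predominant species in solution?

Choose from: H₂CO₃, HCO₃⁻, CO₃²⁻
H₂CO₃

pKa1 = 6.37, pKa2 = 10.25. Each pKa is the crossover between adjacent species; pH = 5.18 lies in the region where H₂CO₃ predominates.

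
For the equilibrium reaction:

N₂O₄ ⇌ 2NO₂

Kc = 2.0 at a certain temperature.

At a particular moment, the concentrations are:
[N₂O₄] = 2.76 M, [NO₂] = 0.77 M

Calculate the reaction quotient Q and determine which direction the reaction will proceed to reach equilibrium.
Q = 0.215, Q < K, reaction proceeds forward (toward products)

Q = ([NO₂]^2) / ([N₂O₄])
  = ((0.77)^2) / ((2.76)) = 0.5929/2.76 = 0.2148
Since Q = 0.2148 < Kc = 2.0, the reaction proceeds forward (toward products) to reach equilibrium.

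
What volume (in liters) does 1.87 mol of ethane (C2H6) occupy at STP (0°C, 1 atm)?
At STP, 1 mol of gas occupies 22.4 L
Volume = 1.87 mol × 22.4 L/mol = 41.89 L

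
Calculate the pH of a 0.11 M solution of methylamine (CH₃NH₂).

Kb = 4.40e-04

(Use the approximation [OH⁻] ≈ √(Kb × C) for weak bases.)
pH = 11.84

[OH⁻] = √(Kb × C) = √(4.40e-04 × 0.11) = 6.9570e-03. pOH = 2.16, pH = 14 - pOH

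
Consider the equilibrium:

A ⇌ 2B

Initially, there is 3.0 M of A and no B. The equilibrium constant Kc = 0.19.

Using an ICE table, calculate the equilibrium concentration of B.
[B] = 0.709 M

ICE: [A] = 3.0 − x, [B] = 2x.
Kc = (2x)²/(3.0 − x) = 0.19 ⇒ 4x² + 0.19x − 0.57 = 0.
x = (−0.19 + √(0.19² + 4·4·0.57))/(2·4) = (−0.19 + √9.1561)/8 = 0.35449.
[B] = 2x = 0.709 M.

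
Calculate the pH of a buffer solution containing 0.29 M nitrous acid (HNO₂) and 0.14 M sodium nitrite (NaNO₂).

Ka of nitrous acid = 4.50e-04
pH = 3.03

pKa = -log(4.50e-04) = 3.35. pH = pKa + log([A⁻]/[HA]) = 3.35 + log(0.14/0.29)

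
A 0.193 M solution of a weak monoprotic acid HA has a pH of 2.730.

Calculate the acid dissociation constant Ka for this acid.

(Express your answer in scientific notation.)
K_a = 1.81e-05

[H⁺] = 10^(−pH) = 10^(−2.730) = 1.862e-03 M. For HA ⇌ H⁺ + A⁻, Ka = x²/(C − x) = (1.862e-03)²/(0.193 − 1.862e-03) = 1.81e-05.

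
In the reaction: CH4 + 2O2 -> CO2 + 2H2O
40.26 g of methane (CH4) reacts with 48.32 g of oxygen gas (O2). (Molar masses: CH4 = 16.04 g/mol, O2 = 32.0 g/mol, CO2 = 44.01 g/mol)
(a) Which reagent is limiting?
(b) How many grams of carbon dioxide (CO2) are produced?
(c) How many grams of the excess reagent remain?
(a) O2, (b) 33.23 g, (c) 28.15 g

Moles of CH4 = 40.26 g ÷ 16.04 g/mol = 2.50998 mol
Moles of O2 = 48.32 g ÷ 32.0 g/mol = 1.51 mol
Moles ÷ coefficient: CH4: 2.50998/1 = 2.51, O2: 1.51/2 = 0.755
(a) O2 has the smaller value, so O2 is the limiting reagent.
(b) Moles of CO2 = 1.51 mol O2 × (1/2) = 0.755 mol; mass = 0.755 mol × 44.01 g/mol = 33.23 g
(c) CH4 consumed = 1.51 × (1/2) = 0.755 mol; remaining = 2.50998 − 0.755 = 1.75498 mol; mass = 1.75498 mol × 16.04 g/mol = 28.15 g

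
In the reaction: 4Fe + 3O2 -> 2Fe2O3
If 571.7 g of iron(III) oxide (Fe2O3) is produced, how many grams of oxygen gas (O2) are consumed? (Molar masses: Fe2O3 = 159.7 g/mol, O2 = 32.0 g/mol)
Moles of Fe2O3 = 571.7 g ÷ 159.7 g/mol = 3.57984 mol
Mole ratio: 3 mol O2 / 2 mol Fe2O3
Moles of O2 = 3.57984 × (3/2) = 5.36976 mol
Mass of O2 = 5.36976 mol × 32.0 g/mol = 171.8 g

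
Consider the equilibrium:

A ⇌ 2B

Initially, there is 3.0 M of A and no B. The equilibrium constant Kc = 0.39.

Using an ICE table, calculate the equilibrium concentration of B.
[B] = 0.989 M

ICE: [A] = 3.0 − x, [B] = 2x.
Kc = (2x)²/(3.0 − x) = 0.39 ⇒ 4x² + 0.39x − 1.17 = 0.
x = (−0.39 + √(0.39² + 4·4·1.17))/(2·4) = (−0.39 + √18.872)/8 = 0.49428.
[B] = 2x = 0.989 M.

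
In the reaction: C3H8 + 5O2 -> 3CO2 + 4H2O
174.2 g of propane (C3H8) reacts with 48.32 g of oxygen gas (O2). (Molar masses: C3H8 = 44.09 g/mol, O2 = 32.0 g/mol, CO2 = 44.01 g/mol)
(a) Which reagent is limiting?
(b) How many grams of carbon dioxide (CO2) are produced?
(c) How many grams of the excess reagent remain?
(a) O2, (b) 39.87 g, (c) 160.9 g

Moles of C3H8 = 174.2 g ÷ 44.09 g/mol = 3.95101 mol
Moles of O2 = 48.32 g ÷ 32.0 g/mol = 1.51 mol
Moles ÷ coefficient: C3H8: 3.95101/1 = 3.951, O2: 1.51/5 = 0.302
(a) O2 has the smaller value, so O2 is the limiting reagent.
(b) Moles of CO2 = 1.51 mol O2 × (3/5) = 0.906 mol; mass = 0.906 mol × 44.01 g/mol = 39.87 g
(c) C3H8 consumed = 1.51 × (1/5) = 0.302 mol; remaining = 3.95101 − 0.302 = 3.64901 mol; mass = 3.64901 mol × 44.09 g/mol = 160.9 g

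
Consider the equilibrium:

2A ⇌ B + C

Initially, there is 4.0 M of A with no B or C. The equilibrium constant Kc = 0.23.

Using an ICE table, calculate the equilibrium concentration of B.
[B] = 0.979 M

ICE: [A] = 4.0 − 2x, [B] = [C] = x.
Kc = x²/(4.0 − 2x)² = 0.23 ⇒ √Kc = x/(4.0 − 2x).
x = √0.23·4.0/(1 + 2√0.23) = 0.47958·4.0/1.9592 = 0.97916.
[B] = x = 0.979 M.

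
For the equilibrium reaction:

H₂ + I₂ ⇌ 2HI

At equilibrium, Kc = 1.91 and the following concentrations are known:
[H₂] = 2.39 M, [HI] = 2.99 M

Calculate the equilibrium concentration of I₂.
[I₂] = 1.9584 M

Kc = ([HI]^2) / ([H₂] × [I₂]) = 1.91
[I₂]^1 = (product terms)/(Kc · other reactant terms) = 8.9401 / (1.91 · 2.39) = 1.9584
[I₂] = 1.9584 M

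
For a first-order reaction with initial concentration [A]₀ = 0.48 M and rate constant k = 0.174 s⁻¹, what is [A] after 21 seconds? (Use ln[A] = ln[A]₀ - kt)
0.0124 M

ln[A] = ln[A]₀ - k·t = ln(0.48) - (0.174)·(21) = -0.7340 - 3.6540 = -4.3880
[A] = e^(-4.3880) = 0.0124 M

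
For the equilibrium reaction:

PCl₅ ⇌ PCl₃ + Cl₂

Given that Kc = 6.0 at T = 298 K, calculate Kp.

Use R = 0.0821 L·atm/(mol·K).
K_p = 146.7948

Δn = (moles gaseous products) − (moles gaseous reactants) = 1
T = 298 K; RT = 0.0821 × 298 = 24.4658
Kp = Kc·(RT)^Δn = 6.0 × (24.4658)^1 = 6.0 × 24.4658 = 146.7948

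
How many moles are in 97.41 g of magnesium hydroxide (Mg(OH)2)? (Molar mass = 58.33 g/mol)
Moles = 97.41 g ÷ 58.33 g/mol = 1.67 mol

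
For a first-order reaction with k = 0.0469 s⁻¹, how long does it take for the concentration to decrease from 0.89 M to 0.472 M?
13.52 s

From ln[A] = ln[A]₀ - k·t: t = ln([A]₀/[A])/k = ln(0.89/0.472)/0.0469 = ln(1.8856)/0.0469 = 0.6342/0.0469 = 13.52 s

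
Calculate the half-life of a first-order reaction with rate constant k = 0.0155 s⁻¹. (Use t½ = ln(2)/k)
44.72 s

t½ = ln(2)/k = 0.6931/0.0155 = 44.72 s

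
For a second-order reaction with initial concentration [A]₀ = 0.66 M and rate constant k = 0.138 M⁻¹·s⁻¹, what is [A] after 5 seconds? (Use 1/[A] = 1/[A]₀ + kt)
0.4535 M

1/[A] = 1/[A]₀ + k·t = 1/0.66 + (0.138)·(5) = 1.5152 + 0.6900 = 2.2052
[A] = 1/2.2052 = 0.4535 M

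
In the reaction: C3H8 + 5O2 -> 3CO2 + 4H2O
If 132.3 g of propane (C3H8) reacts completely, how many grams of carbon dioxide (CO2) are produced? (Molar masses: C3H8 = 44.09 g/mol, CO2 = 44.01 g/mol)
Moles of C3H8 = 132.3 g ÷ 44.09 g/mol = 3.00068 mol
Mole ratio: 3 mol CO2 / 1 mol C3H8
Moles of CO2 = 3.00068 × (3/1) = 9.00204 mol
Mass of CO2 = 9.00204 mol × 44.01 g/mol = 396.2 g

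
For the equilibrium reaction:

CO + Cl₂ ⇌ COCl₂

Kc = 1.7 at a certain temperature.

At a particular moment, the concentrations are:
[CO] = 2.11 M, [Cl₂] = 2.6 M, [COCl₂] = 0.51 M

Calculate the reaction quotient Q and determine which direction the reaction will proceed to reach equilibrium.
Q = 0.093, Q < K, reaction proceeds forward (toward products)

Q = ([COCl₂]) / ([CO] × [Cl₂])
  = ((0.51)) / ((2.11)·(2.6)) = 0.51/5.486 = 0.09296
Since Q = 0.09296 < Kc = 1.7, the reaction proceeds forward (toward products) to reach equilibrium.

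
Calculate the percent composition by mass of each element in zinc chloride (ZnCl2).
Zn: 47.97%, Cl: 52.03%

Molar mass of ZnCl2 = 136.28 g/mol
% Zn = (1 × 65.38) / 136.28 × 100% = 65.38 / 136.28 × 100% = 47.97%
% Cl = (2 × 35.45) / 136.28 × 100% = 70.9 / 136.28 × 100% = 52.03%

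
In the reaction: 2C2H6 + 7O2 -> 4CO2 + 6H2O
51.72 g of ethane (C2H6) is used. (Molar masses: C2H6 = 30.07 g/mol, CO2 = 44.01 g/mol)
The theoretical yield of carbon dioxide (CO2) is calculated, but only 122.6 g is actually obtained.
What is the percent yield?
Moles of C2H6 = 51.72 g ÷ 30.07 g/mol = 1.71999 mol
Mole ratio: 4 mol CO2 / 2 mol C2H6
Moles of CO2 = 1.71999 × (4/2) = 3.43997 mol
Theoretical yield = 3.43997 mol × 44.01 g/mol = 151.39 g
Actual yield = 122.6 g
Percent yield = (122.6 / 151.39) × 100% = 81.0%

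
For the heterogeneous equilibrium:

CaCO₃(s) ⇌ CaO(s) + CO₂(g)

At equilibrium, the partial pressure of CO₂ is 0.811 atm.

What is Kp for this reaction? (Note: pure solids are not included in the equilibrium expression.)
K_p = 0.811

Solids (CaCO₃, CaO) have activity 1 and are excluded.
Kp = P(CO₂) = 0.811.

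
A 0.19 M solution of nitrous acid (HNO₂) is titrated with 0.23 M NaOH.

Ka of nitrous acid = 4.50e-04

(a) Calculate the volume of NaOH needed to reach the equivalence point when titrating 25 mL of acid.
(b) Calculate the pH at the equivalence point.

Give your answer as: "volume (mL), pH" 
V = 20.7 mL, pH = 8.18

(a) At equivalence: moles acid = moles base.
moles acid = 0.19 × 0.025 = 0.00475 mol; V_NaOH = 0.00475/0.23 = 0.02065 L = 20.7 mL.
(b) At equivalence, all acid → conjugate base A⁻ at [A⁻] = 0.00475/0.04565 = 0.104 M.
Kb = Kw/Ka = 1.0e-14/4.50e-04 = 2.222e-11; [OH⁻] = √(Kb·[A⁻]) = 1.521e-06; pOH = 5.82; pH = 14 − pOH = 8.18.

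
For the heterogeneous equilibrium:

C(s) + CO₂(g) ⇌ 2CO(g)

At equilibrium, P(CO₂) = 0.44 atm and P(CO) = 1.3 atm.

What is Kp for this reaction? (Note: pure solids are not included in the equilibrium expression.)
K_p = 3.841

Solid C is excluded.
Kp = P(CO)²/P(CO₂) = (1.3)²/0.44 = 1.69/0.44 = 3.841.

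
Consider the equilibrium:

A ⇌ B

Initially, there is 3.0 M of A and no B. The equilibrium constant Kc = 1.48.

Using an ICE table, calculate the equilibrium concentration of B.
[B] = 1.790 M

ICE: [A] = 3.0 − x, [B] = x.
Kc = x/(3.0 − x) = 1.48 ⇒ x = 1.48·3.0/(1 + 1.48) = 4.44/2.48 = 1.79.
[B] = x = 1.790 M.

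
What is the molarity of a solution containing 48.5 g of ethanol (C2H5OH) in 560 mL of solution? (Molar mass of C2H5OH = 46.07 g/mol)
Moles of C2H5OH = 48.5 g ÷ 46.07 g/mol = 1.05275 mol
Volume = 560 mL = 0.56 L
Molarity = 1.05275 mol ÷ 0.56 L = 1.88 M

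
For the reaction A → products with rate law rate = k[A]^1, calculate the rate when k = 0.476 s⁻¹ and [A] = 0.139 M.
0.06616 M/s

rate = k·[A]^1 = 0.476·(0.139)^1 = 0.476·0.139 = 0.06616 M/s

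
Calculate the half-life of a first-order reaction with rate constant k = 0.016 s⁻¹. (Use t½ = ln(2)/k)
43.32 s

t½ = ln(2)/k = 0.6931/0.016 = 43.32 s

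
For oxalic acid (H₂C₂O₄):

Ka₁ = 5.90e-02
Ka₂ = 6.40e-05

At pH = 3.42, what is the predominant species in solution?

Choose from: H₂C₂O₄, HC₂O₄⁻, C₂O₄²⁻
HC₂O₄⁻

pKa1 = 1.23, pKa2 = 4.19. Each pKa is the crossover between adjacent species; pH = 3.42 lies in the region where HC₂O₄⁻ predominates.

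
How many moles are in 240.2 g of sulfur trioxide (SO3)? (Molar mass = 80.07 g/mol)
Moles = 240.2 g ÷ 80.07 g/mol = 3 mol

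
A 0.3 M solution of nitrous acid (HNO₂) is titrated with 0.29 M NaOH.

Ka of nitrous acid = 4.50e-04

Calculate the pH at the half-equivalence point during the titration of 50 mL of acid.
pH = pKa = 3.35

At the half-equivalence point, [HA] = [A⁻], so by Henderson–Hasselbalch pH = pKa + log(1) = pKa.
pKa = −log(4.50e-04) = 3.35.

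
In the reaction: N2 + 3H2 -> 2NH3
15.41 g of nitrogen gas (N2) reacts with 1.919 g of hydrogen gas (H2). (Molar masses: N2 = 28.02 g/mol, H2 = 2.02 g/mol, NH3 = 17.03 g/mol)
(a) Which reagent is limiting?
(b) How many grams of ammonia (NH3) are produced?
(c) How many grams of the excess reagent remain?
(a) H2, (b) 10.79 g, (c) 6.537 g

Moles of N2 = 15.41 g ÷ 28.02 g/mol = 0.549964 mol
Moles of H2 = 1.919 g ÷ 2.02 g/mol = 0.95 mol
Moles ÷ coefficient: N2: 0.549964/1 = 0.55, H2: 0.95/3 = 0.3167
(a) H2 has the smaller value, so H2 is the limiting reagent.
(b) Moles of NH3 = 0.95 mol H2 × (2/3) = 0.633333 mol; mass = 0.633333 mol × 17.03 g/mol = 10.79 g
(c) N2 consumed = 0.95 × (1/3) = 0.316667 mol; remaining = 0.549964 − 0.316667 = 0.233298 mol; mass = 0.233298 mol × 28.02 g/mol = 6.537 g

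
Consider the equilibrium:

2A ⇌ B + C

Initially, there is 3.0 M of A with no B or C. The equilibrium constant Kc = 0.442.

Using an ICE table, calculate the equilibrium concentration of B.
[B] = 0.856 M

ICE: [A] = 3.0 − 2x, [B] = [C] = x.
Kc = x²/(3.0 − 2x)² = 0.442 ⇒ √Kc = x/(3.0 − 2x).
x = √0.442·3.0/(1 + 2√0.442) = 0.66483·3.0/2.3297 = 0.85613.
[B] = x = 0.856 M.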